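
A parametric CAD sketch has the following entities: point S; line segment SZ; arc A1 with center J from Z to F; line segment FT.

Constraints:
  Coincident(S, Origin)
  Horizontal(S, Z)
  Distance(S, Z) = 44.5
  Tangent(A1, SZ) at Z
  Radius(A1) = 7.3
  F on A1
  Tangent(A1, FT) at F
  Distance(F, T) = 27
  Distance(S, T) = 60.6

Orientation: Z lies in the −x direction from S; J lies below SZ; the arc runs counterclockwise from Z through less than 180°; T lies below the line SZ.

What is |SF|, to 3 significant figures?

52.4

Checks: ∠(JZ, ZS) = 90.00° ✓; |JF| = 7.300 ✓; ∠(JF, FT) = 90.00° ✓; |FT| = 27.00 ✓; |ST| = 60.60 ✓.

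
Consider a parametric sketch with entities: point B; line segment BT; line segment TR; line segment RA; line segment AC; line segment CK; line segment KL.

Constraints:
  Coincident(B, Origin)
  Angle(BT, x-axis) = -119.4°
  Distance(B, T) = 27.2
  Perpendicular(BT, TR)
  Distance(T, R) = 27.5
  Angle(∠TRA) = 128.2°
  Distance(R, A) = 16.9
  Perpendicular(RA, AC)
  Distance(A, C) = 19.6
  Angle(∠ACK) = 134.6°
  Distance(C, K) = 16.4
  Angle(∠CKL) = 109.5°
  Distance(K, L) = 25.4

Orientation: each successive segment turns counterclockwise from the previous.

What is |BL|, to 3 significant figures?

28.7

B is at the origin; BT runs at -119.4° with length 27.2, so T = (-13.4, -23.7). BT is perpendicular to TR, so TR runs at -29.4°; with |TR| = 27.5, R = (10.6, -37.2). ∠TRA = 128.2° gives RA at 22.4° from the x-axis; with |RA| = 16.9, A = (26.2, -30.8). The perpendicularity gives AC at right angles to RA, so AC runs at 112°; with |AC| = 19.6, C = (18.8, -12.6). ∠ACK = 134.6° gives CK at 158° from the x-axis; with |CK| = 16.4, K = (3.58, -6.44). ∠CKL = 109.5° gives KL at -132° from the x-axis; with |KL| = 25.4, L = (-13.3, -25.4). Then |BL| = |L − B| = 28.7.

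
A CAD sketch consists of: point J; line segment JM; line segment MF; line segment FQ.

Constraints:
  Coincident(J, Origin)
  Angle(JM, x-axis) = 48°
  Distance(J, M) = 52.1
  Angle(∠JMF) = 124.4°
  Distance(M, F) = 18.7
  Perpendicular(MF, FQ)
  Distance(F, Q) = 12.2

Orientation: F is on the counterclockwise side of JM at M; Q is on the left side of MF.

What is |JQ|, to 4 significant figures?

57.14

J is at the origin; JM runs at 48.0° with length 52.1, so M = 52.1·(cos 48.0°, sin 48.0°) = (34.86, 38.72). ∠JMF = 124.4°, so MF runs at 48.0° + (180° − 124.4°) = 103.6° from the x-axis; with |MF| = 18.7, F = M + 18.7·(cos 103.6°, sin 103.6°) = (30.46, 56.89). MF ⟂ FQ; with |FQ| = 12.2 on the left of MF, Q = F + 12.2·(-0.9720, -0.2351) = (18.61, 54.02). Then |JQ| = |Q − J| = 57.14.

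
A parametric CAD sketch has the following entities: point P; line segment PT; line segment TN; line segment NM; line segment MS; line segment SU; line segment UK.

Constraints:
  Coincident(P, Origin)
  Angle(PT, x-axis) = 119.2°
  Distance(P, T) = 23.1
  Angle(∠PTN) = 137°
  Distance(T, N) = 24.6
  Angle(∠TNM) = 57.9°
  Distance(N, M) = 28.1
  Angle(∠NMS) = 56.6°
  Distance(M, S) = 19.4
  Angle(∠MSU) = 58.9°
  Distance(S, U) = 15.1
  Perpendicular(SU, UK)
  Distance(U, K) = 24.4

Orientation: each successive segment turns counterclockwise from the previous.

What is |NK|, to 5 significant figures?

33.886

P is at the origin; PT runs at 119.2° with length 23.1, so T = (-11.270, 20.164). ∠PTN = 137.0° gives TN at 162.20° from the x-axis; with |TN| = 24.6, N = (-34.692, 27.685). ∠TNM = 57.9° gives NM at -75.700° from the x-axis; with |NM| = 28.1, M = (-27.751, 0.45526). ∠NMS = 56.6° gives MS at 47.700° from the x-axis; with |MS| = 19.4, S = (-14.695, 14.804). ∠MSU = 58.9° gives SU at 168.80° from the x-axis; with |SU| = 15.1, U = (-29.507, 17.737). SU is perpendicular to UK, so UK runs at -101.20°; with |UK| = 24.4, K = (-34.247, -6.1983). Then |NK| = |K − N| = 33.886.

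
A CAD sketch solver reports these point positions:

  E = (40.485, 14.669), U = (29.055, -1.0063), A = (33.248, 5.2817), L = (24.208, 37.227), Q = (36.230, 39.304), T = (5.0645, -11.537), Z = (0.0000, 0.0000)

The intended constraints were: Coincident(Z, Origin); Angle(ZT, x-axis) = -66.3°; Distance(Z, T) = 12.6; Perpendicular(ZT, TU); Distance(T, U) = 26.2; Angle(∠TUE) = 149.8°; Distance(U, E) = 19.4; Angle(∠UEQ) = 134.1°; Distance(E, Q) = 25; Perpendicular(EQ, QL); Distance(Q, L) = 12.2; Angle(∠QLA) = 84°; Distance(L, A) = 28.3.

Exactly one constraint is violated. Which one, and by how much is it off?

Distance(L, A) = 28.3 — off by 4.90.

Z = (0.00, 0.00) ✓; ZT at -66.30° ✓; |ZT| = 12.60 ✓; ∠(ZT, TU) = 90.00° ✓; |TU| = 26.20 ✓; ∠TUE = 149.8° ✓; |UE| = 19.40 ✓; ∠UEQ = 134.1° ✓; |EQ| = 25.00 ✓; ∠(EQ, QL) = 90.00° ✓; |QL| = 12.20 ✓; ∠QLA = 84.00° ✓; |LA| = 33.20 ✗.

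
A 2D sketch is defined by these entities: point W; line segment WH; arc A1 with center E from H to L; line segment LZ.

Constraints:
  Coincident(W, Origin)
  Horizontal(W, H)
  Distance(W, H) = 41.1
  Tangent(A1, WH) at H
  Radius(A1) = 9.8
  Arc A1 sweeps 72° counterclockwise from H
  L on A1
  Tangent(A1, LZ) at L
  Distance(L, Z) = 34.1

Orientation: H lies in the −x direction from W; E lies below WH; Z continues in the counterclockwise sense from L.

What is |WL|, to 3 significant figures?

50.9

W is at the origin; WH is horizontal with |WH| = 41.1 and H on the −x side, so H = (-41.1, 0.00). Tangency of A1 to WH means the radius EH is perpendicular to WH, so E = H + (0, -9.8) = (-41.1, -9.80). On A1, H sits at bearing 90° from E; a 72° counterclockwise sweep puts L at bearing 162°, so L = E + 9.8·(cos 162°, sin 162°) = (-50.4, -6.77). Then |WL| = |L − W| = 50.9.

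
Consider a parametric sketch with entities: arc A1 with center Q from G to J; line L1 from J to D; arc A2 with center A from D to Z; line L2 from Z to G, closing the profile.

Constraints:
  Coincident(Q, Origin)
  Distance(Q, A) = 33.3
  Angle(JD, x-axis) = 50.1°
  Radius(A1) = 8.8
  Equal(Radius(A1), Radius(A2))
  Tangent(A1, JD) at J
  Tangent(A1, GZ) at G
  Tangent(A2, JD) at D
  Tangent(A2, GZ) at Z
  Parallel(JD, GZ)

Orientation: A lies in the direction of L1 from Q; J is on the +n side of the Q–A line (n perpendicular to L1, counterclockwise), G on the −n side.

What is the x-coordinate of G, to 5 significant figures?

6.7511

The slot axis is L1's direction at 50.1°, so u = (cos 50.1°, sin 50.1°) = (0.64145, 0.76717) and n = (−sin 50.1°, cos 50.1°) = (-0.76717, 0.64145). Q is at the origin and A lies 33.3 along u from Q, so A = 33.3·u = (21.360, 25.547). Tangency of A1 to both parallel lines with radius 8.8 puts J and G at Q ± 8.8·n: J = (-6.7511, 5.6448), G = (6.7511, -5.6448). So G.x = 6.7511.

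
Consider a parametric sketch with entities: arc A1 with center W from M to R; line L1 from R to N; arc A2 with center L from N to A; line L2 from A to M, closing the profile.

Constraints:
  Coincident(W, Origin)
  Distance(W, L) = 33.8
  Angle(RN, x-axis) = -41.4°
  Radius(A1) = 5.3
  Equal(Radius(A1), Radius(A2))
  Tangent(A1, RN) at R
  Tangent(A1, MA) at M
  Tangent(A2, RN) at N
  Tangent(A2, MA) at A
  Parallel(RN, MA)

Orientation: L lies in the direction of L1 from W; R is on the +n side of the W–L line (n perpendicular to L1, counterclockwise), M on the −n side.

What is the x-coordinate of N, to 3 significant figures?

28.9

The slot axis is L1's direction at -41.4°, so u = (cos -41.4°, sin -41.4°) = (0.750, -0.661) and n = (−sin -41.4°, cos -41.4°) = (0.661, 0.750). W is at the origin and L lies 33.8 along u from W, so L = 33.8·u = (25.4, -22.4). Tangency of A1 to both parallel lines with radius 5.3 puts R and M at W ± 5.3·n: R = (3.50, 3.98), M = (-3.50, -3.98). Equal radii place N and A the same way about L: N = L + 5.3·n = (28.9, -18.4), A = L − 5.3·n = (21.8, -26.3). So N.x = 28.9.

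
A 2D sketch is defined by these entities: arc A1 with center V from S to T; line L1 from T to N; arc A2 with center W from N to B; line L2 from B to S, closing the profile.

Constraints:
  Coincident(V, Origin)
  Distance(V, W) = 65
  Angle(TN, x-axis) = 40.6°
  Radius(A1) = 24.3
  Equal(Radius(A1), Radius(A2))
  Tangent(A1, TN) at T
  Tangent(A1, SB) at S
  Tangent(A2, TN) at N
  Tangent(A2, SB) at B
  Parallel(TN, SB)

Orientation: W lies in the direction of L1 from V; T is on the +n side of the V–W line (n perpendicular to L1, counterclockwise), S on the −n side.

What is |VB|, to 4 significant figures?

69.39

The slot axis is L1's direction at 40.6°, so u = (cos 40.6°, sin 40.6°) = (0.7593, 0.6508) and n = (−sin 40.6°, cos 40.6°) = (-0.6508, 0.7593). V is at the origin and W lies 65.0 along u from V, so W = 65.0·u = (49.35, 42.30). Tangency of A1 to both parallel lines with radius 24.3 puts T and S at V ± 24.3·n: T = (-15.81, 18.45), S = (15.81, -18.45). Equal radii place N and B the same way about W: N = W + 24.3·n = (33.54, 60.75), B = W − 24.3·n = (65.17, 23.85). Then |VB| = |B − V| = 69.39.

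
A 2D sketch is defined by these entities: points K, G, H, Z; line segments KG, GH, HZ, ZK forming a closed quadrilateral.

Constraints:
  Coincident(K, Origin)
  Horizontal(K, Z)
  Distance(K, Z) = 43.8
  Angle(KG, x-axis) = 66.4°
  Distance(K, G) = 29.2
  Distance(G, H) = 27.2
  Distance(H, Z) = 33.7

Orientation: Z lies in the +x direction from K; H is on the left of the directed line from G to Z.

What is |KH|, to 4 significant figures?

50.56

Checks: K.y = 0.00, Z.y = 0.00 ✓; |GH| = 27.20 ✓; |HZ| = 33.70 ✓.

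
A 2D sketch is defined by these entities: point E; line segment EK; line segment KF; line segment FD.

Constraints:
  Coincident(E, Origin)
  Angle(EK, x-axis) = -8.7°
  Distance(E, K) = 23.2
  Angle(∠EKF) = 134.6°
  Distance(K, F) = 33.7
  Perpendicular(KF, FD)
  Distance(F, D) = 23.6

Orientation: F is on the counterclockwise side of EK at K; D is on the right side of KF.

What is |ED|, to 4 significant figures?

64.10

∠EKF = 134.6°, so KF runs at -8.7° + (180° − 134.6°) = 36.70° from the x-axis; with |KF| = 33.7, F = K + 33.7·(cos 36.70°, sin 36.70°) = (49.95, 16.63). KF is perpendicular to FD; with |FD| = 23.6 on the right of KF, D = F + 23.6·(0.5976, -0.8018) = (64.06, -2.291). Then |ED| = |D − E| = 64.10.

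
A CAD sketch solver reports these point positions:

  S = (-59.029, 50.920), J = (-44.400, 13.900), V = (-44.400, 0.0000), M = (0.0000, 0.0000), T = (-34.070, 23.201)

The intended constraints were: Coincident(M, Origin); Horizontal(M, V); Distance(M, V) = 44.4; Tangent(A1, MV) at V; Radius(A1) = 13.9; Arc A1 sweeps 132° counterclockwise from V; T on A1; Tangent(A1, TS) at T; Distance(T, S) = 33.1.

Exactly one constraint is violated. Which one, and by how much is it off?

Distance(T, S) = 33.1 — off by 4.20.

M = (0.00, 0.00) ✓; M.y = 0.00, V.y = 0.00 ✓; |MV| = 44.40 ✓; ∠(JV, VM) = 90.00° ✓; |JV| = 13.90 ✓; bearing(J→T) − bearing(J→V) = 132.0° ✓; |JT| = 13.90 ✓; ∠(JT, TS) = 90.00° ✓; |TS| = 37.30 ✗.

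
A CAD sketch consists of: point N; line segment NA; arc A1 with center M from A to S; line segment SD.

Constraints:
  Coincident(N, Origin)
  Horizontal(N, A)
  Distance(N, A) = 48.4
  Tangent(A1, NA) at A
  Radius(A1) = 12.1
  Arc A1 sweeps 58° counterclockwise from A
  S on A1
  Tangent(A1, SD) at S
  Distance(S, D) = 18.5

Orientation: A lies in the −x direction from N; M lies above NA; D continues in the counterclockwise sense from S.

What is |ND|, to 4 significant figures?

35.49

On A1, A sits at bearing -90° from M; a 58° counterclockwise sweep puts S at bearing -32°, so S = M + 12.1·(cos -32°, sin -32°) = (-38.14, 5.688). A1 meets SD tangentially, so MS is at right angles to SD, so SD runs along (−sin -32°, cos -32°); with |SD| = 18.5, D = (-28.34, 21.38). Then |ND| = |D − N| = 35.49.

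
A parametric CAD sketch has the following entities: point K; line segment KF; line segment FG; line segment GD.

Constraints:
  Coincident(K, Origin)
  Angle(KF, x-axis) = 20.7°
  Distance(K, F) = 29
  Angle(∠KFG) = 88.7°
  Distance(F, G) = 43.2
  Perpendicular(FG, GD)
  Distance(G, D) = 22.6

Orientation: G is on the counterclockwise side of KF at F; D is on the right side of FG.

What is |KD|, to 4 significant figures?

66.87

∠KFG = 88.7°, so FG runs at 20.7° + (180° − 88.7°) = 112.0° from the x-axis; with |FG| = 43.2, G = F + 43.2·(cos 112.0°, sin 112.0°) = (10.94, 50.31). FG ⟂ GD; with |GD| = 22.6 on the right of FG, D = G + 22.6·(0.9272, 0.3746) = (31.90, 58.77). Then |KD| = |D − K| = 66.87.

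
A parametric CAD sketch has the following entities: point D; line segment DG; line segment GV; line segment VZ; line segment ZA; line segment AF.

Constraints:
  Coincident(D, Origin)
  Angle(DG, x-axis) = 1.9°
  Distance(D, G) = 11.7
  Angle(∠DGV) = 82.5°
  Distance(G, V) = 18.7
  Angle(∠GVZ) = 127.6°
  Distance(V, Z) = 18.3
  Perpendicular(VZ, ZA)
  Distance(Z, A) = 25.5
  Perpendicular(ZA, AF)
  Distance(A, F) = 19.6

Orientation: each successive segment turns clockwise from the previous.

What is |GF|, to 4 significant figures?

14.71

D is at the origin; DG runs at 1.9° with length 11.7, so G = (11.69, 0.3879). ∠DGV = 82.5° gives GV at -95.60° from the x-axis; with |GV| = 18.7, V = (9.869, -18.22). ∠GVZ = 127.6° gives VZ at -148.0° from the x-axis; with |VZ| = 18.3, Z = (-5.651, -27.92). VZ ⟂ ZA, so ZA runs at 122.0°; with |ZA| = 25.5, A = (-19.16, -6.295). The perpendicularity gives AF at right angles to ZA, so AF runs at 32.00°; with |AF| = 19.6, F = (-2.542, 4.091). Then |GF| = |F − G| = 14.71.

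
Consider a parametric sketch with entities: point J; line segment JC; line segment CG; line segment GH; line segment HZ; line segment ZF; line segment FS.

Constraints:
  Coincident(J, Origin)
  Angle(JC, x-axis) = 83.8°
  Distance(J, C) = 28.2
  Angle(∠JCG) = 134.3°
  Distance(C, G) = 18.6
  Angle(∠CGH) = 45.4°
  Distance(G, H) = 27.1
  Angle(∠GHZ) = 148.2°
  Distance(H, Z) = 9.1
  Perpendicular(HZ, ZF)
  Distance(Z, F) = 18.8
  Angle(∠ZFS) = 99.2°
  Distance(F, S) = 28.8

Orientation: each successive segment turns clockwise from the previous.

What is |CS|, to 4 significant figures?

15.14

HZ is perpendicular to ZF, so ZF runs at 141.7°; with |ZF| = 18.8, F = (-5.779, 17.10). ∠ZFS = 99.2° gives FS at 60.90° from the x-axis; with |FS| = 28.8, S = (8.227, 42.26). Then |CS| = |S − C| = 15.14.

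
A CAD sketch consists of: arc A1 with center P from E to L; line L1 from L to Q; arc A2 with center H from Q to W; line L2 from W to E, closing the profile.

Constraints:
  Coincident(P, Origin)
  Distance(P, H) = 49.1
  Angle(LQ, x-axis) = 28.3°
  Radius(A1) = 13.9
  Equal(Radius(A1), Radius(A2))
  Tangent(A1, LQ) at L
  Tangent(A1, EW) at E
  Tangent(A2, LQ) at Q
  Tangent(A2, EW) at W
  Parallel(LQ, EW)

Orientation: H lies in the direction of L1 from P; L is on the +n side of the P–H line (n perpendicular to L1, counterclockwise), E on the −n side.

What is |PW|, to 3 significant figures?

51.0

The slot axis is L1's direction at 28.3°, so u = (cos 28.3°, sin 28.3°) = (0.880, 0.474) and n = (−sin 28.3°, cos 28.3°) = (-0.474, 0.880). P is at the origin and H lies 49.1 along u from P, so H = 49.1·u = (43.2, 23.3). Tangency of A1 to both parallel lines with radius 13.9 puts L and E at P ± 13.9·n: L = (-6.59, 12.2), E = (6.59, -12.2). Equal radii place Q and W the same way about H: Q = H + 13.9·n = (36.6, 35.5), W = H − 13.9·n = (49.8, 11.0). Then |PW| = |W − P| = 51.0.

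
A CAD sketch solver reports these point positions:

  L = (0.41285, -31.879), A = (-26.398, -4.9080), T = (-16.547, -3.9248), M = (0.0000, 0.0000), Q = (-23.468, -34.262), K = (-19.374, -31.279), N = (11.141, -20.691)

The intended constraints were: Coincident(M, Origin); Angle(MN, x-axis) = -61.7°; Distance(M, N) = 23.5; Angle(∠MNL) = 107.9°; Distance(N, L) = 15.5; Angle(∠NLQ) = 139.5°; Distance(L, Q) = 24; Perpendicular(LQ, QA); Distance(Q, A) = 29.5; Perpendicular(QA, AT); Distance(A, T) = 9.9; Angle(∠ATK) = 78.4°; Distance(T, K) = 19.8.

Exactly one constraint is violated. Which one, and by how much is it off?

Distance(T, K) = 19.8 — off by 7.70.

M = (0.00, 0.00) ✓; MN at -61.70° ✓; |MN| = 23.50 ✓; ∠MNL = 107.9° ✓; |NL| = 15.50 ✓; ∠NLQ = 139.5° ✓; |LQ| = 24.00 ✓; ∠(LQ, QA) = 90.00° ✓; |QA| = 29.50 ✓; ∠(QA, AT) = 90.00° ✓; |AT| = 9.900 ✓; ∠ATK = 78.40° ✓; |TK| = 27.50 ✗.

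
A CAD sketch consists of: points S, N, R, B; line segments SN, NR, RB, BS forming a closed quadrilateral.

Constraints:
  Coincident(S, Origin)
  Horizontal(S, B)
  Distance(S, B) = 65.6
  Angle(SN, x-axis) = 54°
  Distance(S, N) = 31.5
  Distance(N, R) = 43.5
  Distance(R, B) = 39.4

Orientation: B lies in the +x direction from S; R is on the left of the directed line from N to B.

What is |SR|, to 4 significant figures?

71.44

S is at the origin; SB is horizontal with |SB| = 65.6 and B in +x, so B = (65.6, 0). SN runs at 54.0° with |SN| = 31.5, so N = (18.52, 25.48). R is determined by |NR| = 43.5 and |RB| = 39.4 together: it lies at the intersection of circle(N, 43.5) and circle(B, 39.4). With |NB| = 53.54, the foot of the radical line on NB is 29.94 from N and the perpendicular offset is √(43.5² − 29.94²) = 31.55. Taking the left-of-NB solution: R = (59.87, 38.98).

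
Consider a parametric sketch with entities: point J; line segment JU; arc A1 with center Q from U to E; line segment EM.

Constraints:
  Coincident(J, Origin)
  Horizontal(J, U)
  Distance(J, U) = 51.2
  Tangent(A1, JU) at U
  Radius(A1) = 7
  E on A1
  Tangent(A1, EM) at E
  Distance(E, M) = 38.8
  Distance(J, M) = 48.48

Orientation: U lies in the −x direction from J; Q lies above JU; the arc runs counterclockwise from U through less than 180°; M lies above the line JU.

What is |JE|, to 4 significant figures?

45.04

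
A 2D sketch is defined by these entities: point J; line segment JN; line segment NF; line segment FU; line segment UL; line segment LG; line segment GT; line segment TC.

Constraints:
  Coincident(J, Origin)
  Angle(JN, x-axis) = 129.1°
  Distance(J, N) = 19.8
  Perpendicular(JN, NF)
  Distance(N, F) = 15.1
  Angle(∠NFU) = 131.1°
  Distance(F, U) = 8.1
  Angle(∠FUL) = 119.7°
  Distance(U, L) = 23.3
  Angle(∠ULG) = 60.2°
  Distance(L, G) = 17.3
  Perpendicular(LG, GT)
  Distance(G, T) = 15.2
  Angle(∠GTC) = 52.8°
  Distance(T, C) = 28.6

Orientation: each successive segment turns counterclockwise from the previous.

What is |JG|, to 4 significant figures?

4.954

∠FUL = 119.7° gives UL at -31.70° from the x-axis; with |UL| = 23.3, L = (-4.664, -14.50). ∠ULG = 60.2° gives LG at 88.10° from the x-axis; with |LG| = 17.3, G = (-4.091, 2.794). Then |JG| = |G − J| = 4.954.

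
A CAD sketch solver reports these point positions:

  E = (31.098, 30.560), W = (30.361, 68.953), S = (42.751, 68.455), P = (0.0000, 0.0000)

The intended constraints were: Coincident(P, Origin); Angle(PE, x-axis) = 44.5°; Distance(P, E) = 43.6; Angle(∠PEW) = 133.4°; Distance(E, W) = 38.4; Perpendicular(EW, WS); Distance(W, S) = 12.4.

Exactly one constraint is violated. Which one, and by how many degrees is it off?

Perpendicular(EW, WS) — off by 3.40°.

P = (0.00, 0.00) ✓; PE at 44.50° ✓; |PE| = 43.60 ✓; ∠PEW = 133.4° ✓; |EW| = 38.40 ✓; ∠(EW, WS) = 93.40° ✗; |WS| = 12.40 ✓.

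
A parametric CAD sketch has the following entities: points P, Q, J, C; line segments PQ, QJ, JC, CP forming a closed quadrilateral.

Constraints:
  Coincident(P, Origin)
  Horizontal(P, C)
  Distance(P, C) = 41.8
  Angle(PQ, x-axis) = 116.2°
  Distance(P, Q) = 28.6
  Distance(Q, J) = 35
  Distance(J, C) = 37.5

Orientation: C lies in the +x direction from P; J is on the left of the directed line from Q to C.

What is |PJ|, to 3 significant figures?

38.5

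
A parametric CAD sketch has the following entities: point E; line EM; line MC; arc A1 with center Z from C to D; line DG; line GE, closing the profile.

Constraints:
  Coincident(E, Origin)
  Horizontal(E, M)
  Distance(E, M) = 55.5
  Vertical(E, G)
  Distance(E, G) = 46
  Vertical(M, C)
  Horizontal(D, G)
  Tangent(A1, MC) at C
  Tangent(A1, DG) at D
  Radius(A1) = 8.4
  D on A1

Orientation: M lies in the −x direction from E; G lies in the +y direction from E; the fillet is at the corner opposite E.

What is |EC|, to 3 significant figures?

67.0

The virtual corner opposite E is at (-55.5, 46.0). A1 meets MC tangentially, so ZC is at right angles to MC and tangency of A1 to DG means the radius ZD is perpendicular to DG, with radius 8.4, so the center Z sits 8.4 in from both sides at Z = (-47.1, 37.6). That places the tangent points at C = (-55.5, 37.6) on MC and D = (-47.1, 46.0) on DG. Then |EC| = |C − E| = 67.0.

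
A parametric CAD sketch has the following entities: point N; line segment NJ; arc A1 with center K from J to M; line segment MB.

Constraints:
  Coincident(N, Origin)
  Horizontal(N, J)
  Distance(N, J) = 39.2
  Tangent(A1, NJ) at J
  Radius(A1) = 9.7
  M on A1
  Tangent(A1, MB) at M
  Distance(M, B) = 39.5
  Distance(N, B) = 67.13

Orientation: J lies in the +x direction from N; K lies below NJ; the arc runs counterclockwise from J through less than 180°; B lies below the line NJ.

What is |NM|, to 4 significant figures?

32.99

Checks: |KM| = 9.700 ✓; ∠(KM, MB) = 90.00° ✓; |MB| = 39.50 ✓; |NB| = 67.13 ✓.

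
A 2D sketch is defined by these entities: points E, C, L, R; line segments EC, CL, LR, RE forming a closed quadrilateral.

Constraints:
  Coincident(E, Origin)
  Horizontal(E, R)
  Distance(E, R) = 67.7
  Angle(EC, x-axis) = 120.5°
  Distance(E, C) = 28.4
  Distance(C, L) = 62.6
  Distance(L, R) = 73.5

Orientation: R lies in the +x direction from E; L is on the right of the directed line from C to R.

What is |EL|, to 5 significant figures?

35.710

Checks: |CL| = 62.60 ✓; |LR| = 73.50 ✓.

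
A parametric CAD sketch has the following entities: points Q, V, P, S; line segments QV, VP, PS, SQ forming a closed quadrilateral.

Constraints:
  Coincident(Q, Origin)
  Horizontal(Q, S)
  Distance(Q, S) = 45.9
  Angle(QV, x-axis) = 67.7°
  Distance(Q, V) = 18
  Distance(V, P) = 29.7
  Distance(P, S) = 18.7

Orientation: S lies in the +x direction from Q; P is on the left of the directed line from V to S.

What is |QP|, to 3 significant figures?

40.0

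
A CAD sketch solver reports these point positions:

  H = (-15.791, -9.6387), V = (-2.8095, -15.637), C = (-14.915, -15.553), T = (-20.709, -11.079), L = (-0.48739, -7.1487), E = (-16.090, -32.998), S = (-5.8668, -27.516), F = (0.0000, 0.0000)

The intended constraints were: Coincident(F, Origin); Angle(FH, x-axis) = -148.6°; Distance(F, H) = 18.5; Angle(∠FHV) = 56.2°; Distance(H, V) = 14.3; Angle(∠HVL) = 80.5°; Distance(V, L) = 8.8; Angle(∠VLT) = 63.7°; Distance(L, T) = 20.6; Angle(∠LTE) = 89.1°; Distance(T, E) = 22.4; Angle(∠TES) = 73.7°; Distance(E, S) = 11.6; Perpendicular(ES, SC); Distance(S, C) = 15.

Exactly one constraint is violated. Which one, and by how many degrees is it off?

Perpendicular(ES, SC) — off by 8.90°.

F = (0.00, 0.00) ✓; FH at -148.6° ✓; |FH| = 18.50 ✓; ∠FHV = 56.20° ✓; |HV| = 14.30 ✓; ∠HVL = 80.50° ✓; |VL| = 8.800 ✓; ∠VLT = 63.70° ✓; |LT| = 20.60 ✓; ∠LTE = 89.10° ✓; |TE| = 22.40 ✓; ∠TES = 73.70° ✓; |ES| = 11.60 ✓; ∠(ES, SC) = 98.90° ✗; |SC| = 15.00 ✓.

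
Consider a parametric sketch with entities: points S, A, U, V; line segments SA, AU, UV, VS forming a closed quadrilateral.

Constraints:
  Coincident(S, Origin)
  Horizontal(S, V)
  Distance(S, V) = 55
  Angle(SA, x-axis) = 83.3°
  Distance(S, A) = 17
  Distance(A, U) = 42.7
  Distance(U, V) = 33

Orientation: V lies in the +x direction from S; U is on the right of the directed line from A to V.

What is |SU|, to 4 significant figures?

32.34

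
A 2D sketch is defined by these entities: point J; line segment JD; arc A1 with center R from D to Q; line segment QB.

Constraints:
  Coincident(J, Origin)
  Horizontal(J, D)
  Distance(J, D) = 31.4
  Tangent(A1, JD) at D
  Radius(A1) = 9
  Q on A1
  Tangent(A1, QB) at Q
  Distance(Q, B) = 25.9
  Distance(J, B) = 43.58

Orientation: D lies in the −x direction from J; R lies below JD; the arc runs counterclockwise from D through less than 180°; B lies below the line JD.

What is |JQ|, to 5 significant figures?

41.370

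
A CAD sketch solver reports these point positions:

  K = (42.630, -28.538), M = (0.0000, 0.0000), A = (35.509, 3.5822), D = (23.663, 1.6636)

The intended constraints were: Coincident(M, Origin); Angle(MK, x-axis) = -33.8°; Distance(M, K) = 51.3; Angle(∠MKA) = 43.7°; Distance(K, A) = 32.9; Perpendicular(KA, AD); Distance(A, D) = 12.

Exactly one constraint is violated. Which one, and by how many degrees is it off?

Perpendicular(KA, AD) — off by 3.30°.

M = (0.00, 0.00) ✓; MK at -33.80° ✓; |MK| = 51.30 ✓; ∠MKA = 43.70° ✓; |KA| = 32.90 ✓; ∠(KA, AD) = 86.70° ✗; |AD| = 12.00 ✓.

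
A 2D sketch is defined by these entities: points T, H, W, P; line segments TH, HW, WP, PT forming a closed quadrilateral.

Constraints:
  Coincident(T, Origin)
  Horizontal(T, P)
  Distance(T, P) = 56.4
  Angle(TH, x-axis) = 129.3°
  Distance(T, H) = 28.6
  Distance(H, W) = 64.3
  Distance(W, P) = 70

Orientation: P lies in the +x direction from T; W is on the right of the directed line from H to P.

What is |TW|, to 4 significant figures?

39.90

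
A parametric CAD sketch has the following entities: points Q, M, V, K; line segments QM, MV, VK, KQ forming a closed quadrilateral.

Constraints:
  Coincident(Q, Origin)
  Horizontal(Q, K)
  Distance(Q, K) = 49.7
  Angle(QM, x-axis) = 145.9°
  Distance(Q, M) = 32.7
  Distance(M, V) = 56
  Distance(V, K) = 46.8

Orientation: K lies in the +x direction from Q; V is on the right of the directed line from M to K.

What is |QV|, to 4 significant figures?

25.86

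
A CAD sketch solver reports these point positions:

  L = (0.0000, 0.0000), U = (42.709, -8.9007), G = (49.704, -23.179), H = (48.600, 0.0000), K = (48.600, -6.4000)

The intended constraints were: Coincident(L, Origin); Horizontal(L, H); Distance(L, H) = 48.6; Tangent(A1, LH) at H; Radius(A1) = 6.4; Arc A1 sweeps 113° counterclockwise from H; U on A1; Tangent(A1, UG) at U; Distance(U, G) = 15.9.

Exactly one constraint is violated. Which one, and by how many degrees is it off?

Tangent(A1, UG) at U — off by 3.10°.

L = (0.00, 0.00) ✓; L.y = 0.00, H.y = 0.00 ✓; |LH| = 48.60 ✓; ∠(KH, HL) = 90.00° ✓; |KH| = 6.400 ✓; bearing(K→U) − bearing(K→H) = 113.0° ✓; |KU| = 6.400 ✓; ∠(KU, UG) = 86.90° ✗; |UG| = 15.90 ✓.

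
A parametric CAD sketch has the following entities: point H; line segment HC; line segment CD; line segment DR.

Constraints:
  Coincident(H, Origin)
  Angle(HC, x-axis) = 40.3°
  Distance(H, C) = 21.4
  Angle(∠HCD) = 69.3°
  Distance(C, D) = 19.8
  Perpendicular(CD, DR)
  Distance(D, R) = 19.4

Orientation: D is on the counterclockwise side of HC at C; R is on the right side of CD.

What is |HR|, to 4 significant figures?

41.27

H is at the origin; HC runs at 40.3° with length 21.4, so C = 21.4·(cos 40.3°, sin 40.3°) = (16.32, 13.84). ∠HCD = 69.3°, so CD runs at 40.3° + (180° − 69.3°) = 151.0° from the x-axis; with |CD| = 19.8, D = C + 19.8·(cos 151.0°, sin 151.0°) = (-0.9964, 23.44). The perpendicularity gives DR at right angles to CD; with |DR| = 19.4 on the right of CD, R = D + 19.4·(0.4848, 0.8746) = (8.409, 40.41). Then |HR| = |R − H| = 41.27.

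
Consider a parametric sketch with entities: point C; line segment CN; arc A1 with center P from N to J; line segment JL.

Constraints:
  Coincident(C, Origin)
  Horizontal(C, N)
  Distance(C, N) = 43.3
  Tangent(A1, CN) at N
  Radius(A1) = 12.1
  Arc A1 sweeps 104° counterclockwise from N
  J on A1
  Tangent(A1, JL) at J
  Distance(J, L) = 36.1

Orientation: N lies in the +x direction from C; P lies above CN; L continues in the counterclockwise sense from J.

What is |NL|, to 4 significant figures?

50.15

On A1, N sits at bearing -90° from P; a 104° counterclockwise sweep puts J at bearing 14°, so J = P + 12.1·(cos 14°, sin 14°) = (55.04, 15.03). The tangent condition forces PJ to be normal to JL, so JL runs along (−sin 14°, cos 14°); with |JL| = 36.1, L = (46.31, 50.05). Then |NL| = |L − N| = 50.15.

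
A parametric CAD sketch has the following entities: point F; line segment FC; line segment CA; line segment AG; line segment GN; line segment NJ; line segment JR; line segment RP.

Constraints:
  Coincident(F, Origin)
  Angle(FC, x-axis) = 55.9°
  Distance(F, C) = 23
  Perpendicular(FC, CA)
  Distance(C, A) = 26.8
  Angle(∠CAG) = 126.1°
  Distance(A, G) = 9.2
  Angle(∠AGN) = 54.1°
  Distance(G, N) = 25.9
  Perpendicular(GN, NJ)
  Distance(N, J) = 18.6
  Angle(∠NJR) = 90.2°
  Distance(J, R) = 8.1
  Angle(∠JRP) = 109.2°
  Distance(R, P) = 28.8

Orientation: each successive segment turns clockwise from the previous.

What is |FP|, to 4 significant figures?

25.02

∠NJR = 90.2° gives JR at -33.70° from the x-axis; with |JR| = 8.1, R = (31.02, 20.22). ∠JRP = 109.2° gives RP at -104.5° from the x-axis; with |RP| = 28.8, P = (23.81, -7.667). Then |FP| = |P − F| = 25.02.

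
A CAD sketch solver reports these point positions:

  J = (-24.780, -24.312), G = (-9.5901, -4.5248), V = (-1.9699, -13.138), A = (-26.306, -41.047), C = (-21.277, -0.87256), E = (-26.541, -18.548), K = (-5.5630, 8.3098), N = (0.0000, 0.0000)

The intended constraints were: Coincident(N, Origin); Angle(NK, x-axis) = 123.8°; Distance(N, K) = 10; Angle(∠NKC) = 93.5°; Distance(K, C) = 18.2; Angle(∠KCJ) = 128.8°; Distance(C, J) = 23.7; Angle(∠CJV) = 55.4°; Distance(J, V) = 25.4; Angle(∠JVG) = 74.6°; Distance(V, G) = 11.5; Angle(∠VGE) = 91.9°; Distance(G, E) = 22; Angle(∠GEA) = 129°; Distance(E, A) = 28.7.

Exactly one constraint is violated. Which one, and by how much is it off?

Distance(E, A) = 28.7 — off by 6.20.

N = (0.00, 0.00) ✓; NK at 123.8° ✓; |NK| = 10.00 ✓; ∠NKC = 93.50° ✓; |KC| = 18.20 ✓; ∠KCJ = 128.8° ✓; |CJ| = 23.70 ✓; ∠CJV = 55.40° ✓; |JV| = 25.40 ✓; ∠JVG = 74.60° ✓; |VG| = 11.50 ✓; ∠VGE = 91.90° ✓; |GE| = 22.00 ✓; ∠GEA = 129.0° ✓; |EA| = 22.50 ✗.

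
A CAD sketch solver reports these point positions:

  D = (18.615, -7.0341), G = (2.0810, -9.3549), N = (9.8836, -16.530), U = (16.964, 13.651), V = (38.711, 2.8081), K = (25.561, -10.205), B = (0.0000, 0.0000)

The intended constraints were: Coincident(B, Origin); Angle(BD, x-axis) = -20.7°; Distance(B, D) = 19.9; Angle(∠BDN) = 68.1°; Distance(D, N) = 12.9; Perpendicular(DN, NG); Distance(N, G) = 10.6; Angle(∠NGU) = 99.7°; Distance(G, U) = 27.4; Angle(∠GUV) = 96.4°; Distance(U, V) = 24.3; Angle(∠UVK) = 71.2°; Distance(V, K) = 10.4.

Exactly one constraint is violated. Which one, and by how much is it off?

Distance(V, K) = 10.4 — off by 8.10.

B = (0.00, 0.00) ✓; BD at -20.70° ✓; |BD| = 19.90 ✓; ∠BDN = 68.10° ✓; |DN| = 12.90 ✓; ∠(DN, NG) = 90.00° ✓; |NG| = 10.60 ✓; ∠NGU = 99.70° ✓; |GU| = 27.40 ✓; ∠GUV = 96.40° ✓; |UV| = 24.30 ✓; ∠UVK = 71.20° ✓; |VK| = 18.50 ✗.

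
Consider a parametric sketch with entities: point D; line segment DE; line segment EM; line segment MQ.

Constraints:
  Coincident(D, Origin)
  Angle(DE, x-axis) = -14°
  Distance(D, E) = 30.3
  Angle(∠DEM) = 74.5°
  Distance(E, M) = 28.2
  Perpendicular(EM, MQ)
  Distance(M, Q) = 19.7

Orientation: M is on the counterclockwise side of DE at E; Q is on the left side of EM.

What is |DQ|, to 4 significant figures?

22.23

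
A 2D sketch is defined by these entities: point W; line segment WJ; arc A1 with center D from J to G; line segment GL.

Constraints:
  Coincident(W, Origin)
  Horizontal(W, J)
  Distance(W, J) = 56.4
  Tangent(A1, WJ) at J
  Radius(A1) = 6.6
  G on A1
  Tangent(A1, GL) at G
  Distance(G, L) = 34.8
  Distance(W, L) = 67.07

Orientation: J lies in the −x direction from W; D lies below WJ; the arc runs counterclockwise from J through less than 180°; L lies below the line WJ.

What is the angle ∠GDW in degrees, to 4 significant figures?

169.5°

W is at the origin; WJ is horizontal with |WJ| = 56.4 and J on the −x side, so J = (-56.40, 0.000). Tangency of A1 to WJ means the radius DJ is perpendicular to WJ, so D = J + (0, -6.6) = (-56.40, -6.600). Since DG ⟂ GL (tangency), |DL| = √(6.6² + 34.8²) = 35.42 regardless of where G sits on A1. So L lies on both circle(W, 67.07) and circle(D, 35.42); the below-WJ intersection is L = (-52.45, -41.80). G is the foot of the tangent from L: G = (-62.71, -8.545).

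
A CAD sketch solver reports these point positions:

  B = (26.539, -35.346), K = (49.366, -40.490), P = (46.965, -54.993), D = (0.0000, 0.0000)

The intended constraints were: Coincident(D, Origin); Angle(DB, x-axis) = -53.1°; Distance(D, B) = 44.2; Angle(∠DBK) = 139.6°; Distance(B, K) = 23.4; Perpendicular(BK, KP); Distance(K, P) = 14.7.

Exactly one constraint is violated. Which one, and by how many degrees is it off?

Perpendicular(BK, KP) — off by 3.30°.

D = (0.00, 0.00) ✓; DB at -53.10° ✓; |DB| = 44.20 ✓; ∠DBK = 139.6° ✓; |BK| = 23.40 ✓; ∠(BK, KP) = 86.70° ✗; |KP| = 14.70 ✓.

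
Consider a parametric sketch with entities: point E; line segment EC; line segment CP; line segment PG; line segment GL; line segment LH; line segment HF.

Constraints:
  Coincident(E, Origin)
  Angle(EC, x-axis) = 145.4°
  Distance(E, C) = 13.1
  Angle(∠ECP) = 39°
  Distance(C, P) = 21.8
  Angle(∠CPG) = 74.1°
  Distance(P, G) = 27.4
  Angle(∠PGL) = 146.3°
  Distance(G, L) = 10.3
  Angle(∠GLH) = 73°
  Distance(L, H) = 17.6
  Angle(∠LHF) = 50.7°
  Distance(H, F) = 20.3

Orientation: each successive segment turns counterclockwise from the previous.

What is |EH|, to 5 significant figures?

13.763

∠PGL = 146.3° gives GL at 66.000° from the x-axis; with |GL| = 10.3, L = (22.722, 10.576). ∠GLH = 73.0° gives LH at 173.00° from the x-axis; with |LH| = 17.6, H = (5.2527, 12.721). Then |EH| = |H − E| = 13.763.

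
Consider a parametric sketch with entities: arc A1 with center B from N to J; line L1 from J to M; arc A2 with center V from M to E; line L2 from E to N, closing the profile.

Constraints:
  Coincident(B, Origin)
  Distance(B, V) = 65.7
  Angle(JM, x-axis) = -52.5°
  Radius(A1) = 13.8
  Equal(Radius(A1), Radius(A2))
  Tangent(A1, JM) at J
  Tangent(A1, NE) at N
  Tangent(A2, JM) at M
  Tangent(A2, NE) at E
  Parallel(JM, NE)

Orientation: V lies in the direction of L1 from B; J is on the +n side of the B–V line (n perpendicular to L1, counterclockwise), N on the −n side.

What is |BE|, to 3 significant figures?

67.1

Tangency of A1 to both parallel lines with radius 13.8 puts J and N at B ± 13.8·n: J = (10.9, 8.40), N = (-10.9, -8.40). Equal radii place M and E the same way about V: M = V + 13.8·n = (50.9, -43.7), E = V − 13.8·n = (29.0, -60.5). Then |BE| = |E − B| = 67.1.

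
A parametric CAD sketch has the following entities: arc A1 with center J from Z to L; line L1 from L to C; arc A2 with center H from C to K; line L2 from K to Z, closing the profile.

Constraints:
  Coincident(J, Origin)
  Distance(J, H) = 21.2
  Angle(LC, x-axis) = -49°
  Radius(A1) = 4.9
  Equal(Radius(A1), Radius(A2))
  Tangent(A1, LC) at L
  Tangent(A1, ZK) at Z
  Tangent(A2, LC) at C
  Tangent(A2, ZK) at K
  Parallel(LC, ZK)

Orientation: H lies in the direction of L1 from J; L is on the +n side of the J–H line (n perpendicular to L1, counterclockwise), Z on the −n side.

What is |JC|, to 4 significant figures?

21.76

The slot axis is L1's direction at -49.0°, so u = (cos -49.0°, sin -49.0°) = (0.6561, -0.7547) and n = (−sin -49.0°, cos -49.0°) = (0.7547, 0.6561). J is at the origin and H lies 21.2 along u from J, so H = 21.2·u = (13.91, -16.00). Tangency of A1 to both parallel lines with radius 4.9 puts L and Z at J ± 4.9·n: L = (3.698, 3.215), Z = (-3.698, -3.215). Equal radii place C and K the same way about H: C = H + 4.9·n = (17.61, -12.79), K = H − 4.9·n = (10.21, -19.21). Then |JC| = |C − J| = 21.76.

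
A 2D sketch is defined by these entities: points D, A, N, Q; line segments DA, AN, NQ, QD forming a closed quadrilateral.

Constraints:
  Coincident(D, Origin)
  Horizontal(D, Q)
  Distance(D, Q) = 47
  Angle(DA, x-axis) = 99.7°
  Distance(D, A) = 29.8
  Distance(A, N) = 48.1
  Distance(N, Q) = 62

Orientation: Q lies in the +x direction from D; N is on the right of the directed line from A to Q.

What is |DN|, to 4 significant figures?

21.93

Checks: |AN| = 48.10 ✓; |NQ| = 62.00 ✓.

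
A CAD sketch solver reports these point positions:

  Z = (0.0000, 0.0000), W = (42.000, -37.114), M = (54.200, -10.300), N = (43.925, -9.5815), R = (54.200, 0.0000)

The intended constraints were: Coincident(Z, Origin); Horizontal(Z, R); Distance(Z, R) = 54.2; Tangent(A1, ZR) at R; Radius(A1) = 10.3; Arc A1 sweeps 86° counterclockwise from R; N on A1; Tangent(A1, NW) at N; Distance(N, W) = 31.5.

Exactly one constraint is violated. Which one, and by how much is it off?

Distance(N, W) = 31.5 — off by 3.90.

Z = (0.00, 0.00) ✓; Z.y = 0.00, R.y = 0.00 ✓; |ZR| = 54.20 ✓; ∠(MR, RZ) = 90.00° ✓; |MR| = 10.30 ✓; bearing(M→N) − bearing(M→R) = 86.00° ✓; |MN| = 10.30 ✓; ∠(MN, NW) = 90.00° ✓; |NW| = 27.60 ✗.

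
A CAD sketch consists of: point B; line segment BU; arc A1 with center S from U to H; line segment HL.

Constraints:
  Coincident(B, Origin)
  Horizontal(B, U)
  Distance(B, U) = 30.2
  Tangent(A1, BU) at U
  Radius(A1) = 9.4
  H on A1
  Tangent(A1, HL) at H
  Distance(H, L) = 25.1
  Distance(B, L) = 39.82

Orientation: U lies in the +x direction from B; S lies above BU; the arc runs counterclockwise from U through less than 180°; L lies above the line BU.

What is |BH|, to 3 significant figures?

40.3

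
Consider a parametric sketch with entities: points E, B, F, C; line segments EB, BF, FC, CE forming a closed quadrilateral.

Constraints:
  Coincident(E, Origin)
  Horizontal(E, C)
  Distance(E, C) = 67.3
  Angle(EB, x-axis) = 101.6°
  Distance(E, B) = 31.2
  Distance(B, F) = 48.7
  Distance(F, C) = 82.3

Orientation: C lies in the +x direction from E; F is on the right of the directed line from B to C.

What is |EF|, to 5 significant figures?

21.977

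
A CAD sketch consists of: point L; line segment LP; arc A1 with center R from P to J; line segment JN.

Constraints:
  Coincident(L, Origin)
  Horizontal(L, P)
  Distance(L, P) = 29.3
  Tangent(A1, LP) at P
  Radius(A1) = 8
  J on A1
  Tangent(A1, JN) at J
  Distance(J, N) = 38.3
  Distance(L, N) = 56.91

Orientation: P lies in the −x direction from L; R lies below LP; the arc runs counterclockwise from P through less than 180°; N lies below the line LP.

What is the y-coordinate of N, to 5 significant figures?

-47.030

L is at the origin; LP is horizontal with |LP| = 29.3 and P on the −x side, so P = (-29.300, 0.0000). The tangent condition forces RP to be normal to LP, so R = P + (0, -8) = (-29.300, -8.0000). Since RJ ⟂ JN (tangency), |RN| = √(8.0² + 38.3²) = 39.127 regardless of where J sits on A1. So N lies on both circle(L, 56.91) and circle(R, 39.127); the below-LP intersection is N = (-32.045, -47.030). J is the foot of the tangent from N: J = (-37.226, -9.0822).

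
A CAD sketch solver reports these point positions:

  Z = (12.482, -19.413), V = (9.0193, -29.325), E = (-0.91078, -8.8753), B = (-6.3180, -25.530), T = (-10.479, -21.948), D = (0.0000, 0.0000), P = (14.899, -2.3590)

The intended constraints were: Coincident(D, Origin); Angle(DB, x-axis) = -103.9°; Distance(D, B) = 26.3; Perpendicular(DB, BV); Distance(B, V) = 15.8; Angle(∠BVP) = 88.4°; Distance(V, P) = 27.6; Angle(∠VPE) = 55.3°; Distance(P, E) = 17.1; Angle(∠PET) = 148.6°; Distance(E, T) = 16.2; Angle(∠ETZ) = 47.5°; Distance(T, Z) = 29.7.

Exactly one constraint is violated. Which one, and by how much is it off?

Distance(T, Z) = 29.7 — off by 6.60.

D = (0.00, 0.00) ✓; DB at -103.9° ✓; |DB| = 26.30 ✓; ∠(DB, BV) = 90.00° ✓; |BV| = 15.80 ✓; ∠BVP = 88.40° ✓; |VP| = 27.60 ✓; ∠VPE = 55.30° ✓; |PE| = 17.10 ✓; ∠PET = 148.6° ✓; |ET| = 16.20 ✓; ∠ETZ = 47.50° ✓; |TZ| = 23.10 ✗.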